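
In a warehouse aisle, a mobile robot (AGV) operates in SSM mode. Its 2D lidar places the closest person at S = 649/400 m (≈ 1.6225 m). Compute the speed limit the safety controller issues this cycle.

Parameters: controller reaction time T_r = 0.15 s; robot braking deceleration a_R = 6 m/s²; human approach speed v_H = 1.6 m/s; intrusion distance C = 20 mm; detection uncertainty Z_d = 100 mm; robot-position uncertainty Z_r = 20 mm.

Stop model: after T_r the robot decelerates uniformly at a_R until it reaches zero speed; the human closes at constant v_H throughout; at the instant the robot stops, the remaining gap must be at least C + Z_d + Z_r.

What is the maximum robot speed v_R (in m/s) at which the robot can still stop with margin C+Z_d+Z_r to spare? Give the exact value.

v_R_max = 21/10 m/s = 2.1000 m/s

quadratic (1/12)·v² + (5/12)·v + (-497/400) = 0
  disc = (5/12)² − 4·(1/12)·(-497/400) = 529/900 ; √disc = 23/30
  v_R = (−(5/12) + 23/30) / (2·(1/12)) = 21/10 m/s
check:
stop time T_s = (21/10)/6 = 0.3500 s
reaction-phase robot travel = 2.1000·0.1500 = 0.3150 m
robot under decel: 2.1000²/(2·6.0000) = 0.3675 m
human over T_r+T_s: 1.6000·(0.1500+0.3500) = 0.8000 m
C+Z_d+Z_r = 0.0200+0.1000+0.0200 = 0.1400 m
sum ≈ 0.3150+0.3675+0.8000+0.1400 ≈ 1.6225 m = S ✓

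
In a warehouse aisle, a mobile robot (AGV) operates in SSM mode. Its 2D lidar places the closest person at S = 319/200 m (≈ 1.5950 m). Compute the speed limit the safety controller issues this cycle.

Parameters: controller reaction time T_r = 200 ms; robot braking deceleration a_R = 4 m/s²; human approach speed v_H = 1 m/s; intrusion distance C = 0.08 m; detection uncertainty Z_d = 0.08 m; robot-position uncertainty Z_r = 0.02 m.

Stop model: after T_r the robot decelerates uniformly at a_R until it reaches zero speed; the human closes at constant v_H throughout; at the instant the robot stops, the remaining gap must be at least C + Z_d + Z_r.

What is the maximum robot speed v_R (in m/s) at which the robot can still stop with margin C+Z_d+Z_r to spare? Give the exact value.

at the boundary: (1/8)·v² + (9/20)·v + (-243/200) = 0
  disc = (9/20)² − 4·(1/8)·(-243/200) = 81/100 ; √disc = 9/10
  v_R = (−(9/20) + 9/10) / (2·(1/8)) = 9/5 m/s
check:
T_s = v_R/a_R = (9/5)/4 = 0.4500 s
reaction-phase robot travel = 1.8000·0.2000 = 0.3600 m
robot covers 1.8000·0.4500 − ½·4.0000·0.4500² = 0.4050 m while stopping
human over T_r+T_s: 1.0000·(0.2000+0.4500) = 0.6500 m
margins: 0.0800+0.0800+0.0200 = 0.1800 m
sum ≈ 0.3600+0.4050+0.6500+0.1800 ≈ 1.5950 m = S ✓

v_R_max = 9/5 m/s = 1.8000 m/s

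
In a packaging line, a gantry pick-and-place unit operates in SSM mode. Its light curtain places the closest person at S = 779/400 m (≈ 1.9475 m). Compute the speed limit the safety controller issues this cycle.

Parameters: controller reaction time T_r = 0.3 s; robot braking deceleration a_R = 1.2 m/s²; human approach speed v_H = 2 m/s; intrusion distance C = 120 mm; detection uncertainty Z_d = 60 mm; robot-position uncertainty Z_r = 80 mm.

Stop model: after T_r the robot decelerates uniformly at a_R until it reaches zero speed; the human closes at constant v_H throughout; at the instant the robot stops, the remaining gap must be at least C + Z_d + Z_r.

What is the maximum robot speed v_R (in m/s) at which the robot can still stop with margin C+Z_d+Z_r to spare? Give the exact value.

v_R_max = 1/2 m/s = 0.5000 m/s

at the boundary: (5/12)·v² + (59/30)·v + (-87/80) = 0
  disc = (59/30)² − 4·(5/12)·(-87/80) = 20449/3600 ; √disc = 143/60
  v_R = (−(59/30) + 143/60) / (2·(5/12)) = 1/2 m/s
check:
stop time T_s = (1/2)/(6/5) = 0.4167 s
reaction-phase robot travel = 0.5000·0.3000 = 0.1500 m
braking distance = 0.5000²/(2·1.2000) = 0.1042 m
person approaches 2.0000·(0.3000+0.4167) = 1.4333 m
margins: 0.1200+0.0600+0.0800 = 0.2600 m
sum ≈ 0.1500+0.1042+1.4333+0.2600 ≈ 1.9475 m = S ✓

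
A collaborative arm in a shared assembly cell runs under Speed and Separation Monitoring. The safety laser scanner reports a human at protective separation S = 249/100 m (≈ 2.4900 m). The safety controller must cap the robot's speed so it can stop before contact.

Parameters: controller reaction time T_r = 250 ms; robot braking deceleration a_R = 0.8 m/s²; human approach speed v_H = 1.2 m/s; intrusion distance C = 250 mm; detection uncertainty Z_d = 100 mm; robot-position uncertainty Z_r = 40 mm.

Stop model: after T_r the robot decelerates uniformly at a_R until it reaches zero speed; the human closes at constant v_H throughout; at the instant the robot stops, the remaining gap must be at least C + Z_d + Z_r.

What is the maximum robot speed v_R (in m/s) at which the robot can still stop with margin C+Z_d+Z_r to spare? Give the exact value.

at the boundary: (5/8)·v² + (7/4)·v + (-9/5) = 0
  disc = (7/4)² − 4·(5/8)·(-9/5) = 121/16 ; √disc = 11/4
  v_R = (−(7/4) + 11/4) / (2·(5/8)) = 4/5 m/s
check:
T_s = v_R/a_R = (4/5)/(4/5) = 1.0000 s
robot covers v_R·T_r = 0.8000·0.2500 = 0.2000 m before braking
robot covers 0.8000·1.0000 − ½·0.8000·1.0000² = 0.4000 m while stopping
human closes 1.2000·1.2500 = 1.5000 m
C+Z_d+Z_r = 0.2500+0.1000+0.0400 = 0.3900 m
sum ≈ 0.2000+0.4000+1.5000+0.3900 ≈ 2.4900 m = S ✓

v_R_max = 4/5 m/s = 0.8000 m/s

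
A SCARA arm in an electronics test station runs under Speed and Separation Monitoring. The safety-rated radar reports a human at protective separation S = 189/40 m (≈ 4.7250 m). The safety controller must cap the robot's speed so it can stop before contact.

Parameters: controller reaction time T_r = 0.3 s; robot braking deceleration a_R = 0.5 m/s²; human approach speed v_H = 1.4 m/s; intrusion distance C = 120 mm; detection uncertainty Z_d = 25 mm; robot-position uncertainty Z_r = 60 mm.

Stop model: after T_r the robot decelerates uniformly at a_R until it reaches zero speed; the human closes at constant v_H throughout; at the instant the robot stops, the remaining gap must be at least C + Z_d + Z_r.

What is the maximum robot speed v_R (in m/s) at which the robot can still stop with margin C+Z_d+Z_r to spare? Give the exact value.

v_R_max = 1 m/s = 1.0000 m/s

collect terms ⇒ (1)·v_R² + (31/10)·v_R + (-41/10) = 0
  disc = (31/10)² − 4·(1)·(-41/10) = 2601/100 ; √disc = 51/10
  v_R = (−(31/10) + 51/10) / (2·(1)) = 1 m/s
check:
T_s = v_R/a_R = 1/(1/2) = 2.0000 s
robot covers v_R·T_r = 1.0000·0.3000 = 0.3000 m before braking
braking distance = 1.0000²/(2·0.5000) = 1.0000 m
human closes 1.4000·2.3000 = 3.2200 m
C+Z_d+Z_r = 0.1200+0.0250+0.0600 = 0.2050 m
sum ≈ 0.3000+1.0000+3.2200+0.2050 ≈ 4.7250 m = S ✓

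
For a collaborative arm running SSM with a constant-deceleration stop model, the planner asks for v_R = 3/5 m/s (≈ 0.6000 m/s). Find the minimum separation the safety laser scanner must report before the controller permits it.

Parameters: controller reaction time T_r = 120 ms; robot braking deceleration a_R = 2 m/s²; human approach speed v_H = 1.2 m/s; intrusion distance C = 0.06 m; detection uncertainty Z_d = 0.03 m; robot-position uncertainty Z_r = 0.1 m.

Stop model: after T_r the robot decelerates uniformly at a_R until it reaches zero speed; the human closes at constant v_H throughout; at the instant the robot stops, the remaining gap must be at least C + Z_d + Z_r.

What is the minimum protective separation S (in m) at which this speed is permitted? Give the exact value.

braking lasts T_s = (3/5)/2 = 0.3000 s
robot in T_r: 0.6000·0.1200 = 0.0720 m
robot covers 0.6000·0.3000 − ½·2.0000·0.3000² = 0.0900 m while stopping
human over T_r+T_s: 1.2000·(0.1200+0.3000) = 0.5040 m
residual clearance needed = 0.0600+0.0300+0.1000 = 0.1900 m
S_min ≈ 0.0720+0.0900+0.5040+0.1900  ⇒  S_min = 107/125 m

S_min = 107/125 m = 0.8560 m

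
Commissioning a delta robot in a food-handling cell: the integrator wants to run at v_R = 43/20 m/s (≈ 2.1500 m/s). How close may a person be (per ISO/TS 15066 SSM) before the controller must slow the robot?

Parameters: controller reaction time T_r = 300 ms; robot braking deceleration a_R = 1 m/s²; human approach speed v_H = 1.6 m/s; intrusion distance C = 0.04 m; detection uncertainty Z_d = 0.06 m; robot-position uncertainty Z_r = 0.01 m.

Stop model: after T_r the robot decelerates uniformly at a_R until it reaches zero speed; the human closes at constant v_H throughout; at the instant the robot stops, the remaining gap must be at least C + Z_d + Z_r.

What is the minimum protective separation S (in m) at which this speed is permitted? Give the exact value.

T_s = v_R/a_R = (43/20)/1 = 2.1500 s
robot covers v_R·T_r = 2.1500·0.3000 = 0.6450 m before braking
braking distance = 2.1500²/(2·1.0000) = 2.3112 m
human closes 1.6000·2.4500 = 3.9200 m
margins: 0.0400+0.0600+0.0100 = 0.1100 m
S_min ≈ 0.6450+2.3112+3.9200+0.1100  ⇒  S_min = 5589/800 m

S_min = 5589/800 m = 6.9863 m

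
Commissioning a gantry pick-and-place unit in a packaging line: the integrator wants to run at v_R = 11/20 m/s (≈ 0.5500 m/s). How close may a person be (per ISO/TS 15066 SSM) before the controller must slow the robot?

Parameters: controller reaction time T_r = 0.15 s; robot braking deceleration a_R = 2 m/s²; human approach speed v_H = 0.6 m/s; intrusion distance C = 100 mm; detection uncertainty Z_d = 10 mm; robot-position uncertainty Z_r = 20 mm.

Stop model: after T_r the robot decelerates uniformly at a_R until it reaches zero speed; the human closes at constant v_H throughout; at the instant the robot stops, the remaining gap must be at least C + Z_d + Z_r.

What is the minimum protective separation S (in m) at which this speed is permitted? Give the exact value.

stop time T_s = (11/20)/2 = 0.2750 s
reaction-phase robot travel = 0.5500·0.1500 = 0.0825 m
robot under decel: 0.5500²/(2·2.0000) = 0.0756 m
human closes 0.6000·0.4250 = 0.2550 m
margins: 0.1000+0.0100+0.0200 = 0.1300 m
S_min ≈ 0.0825+0.0756+0.2550+0.1300  ⇒  S_min = 869/1600 m

S_min = 869/1600 m = 0.5431 m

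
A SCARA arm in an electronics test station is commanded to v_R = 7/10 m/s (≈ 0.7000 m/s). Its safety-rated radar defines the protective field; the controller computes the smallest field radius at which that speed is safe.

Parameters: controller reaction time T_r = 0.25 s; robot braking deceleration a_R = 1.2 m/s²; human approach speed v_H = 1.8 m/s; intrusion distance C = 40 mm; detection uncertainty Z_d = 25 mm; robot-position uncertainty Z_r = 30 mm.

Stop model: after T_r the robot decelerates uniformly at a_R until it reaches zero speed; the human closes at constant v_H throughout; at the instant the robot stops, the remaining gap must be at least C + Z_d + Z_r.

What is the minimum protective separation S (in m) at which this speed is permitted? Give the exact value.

S_min = 2369/1200 m = 1.9742 m

stop time T_s = (7/10)/(6/5) = 0.5833 s
robot in T_r: 0.7000·0.2500 = 0.1750 m
robot under decel: 0.7000²/(2·1.2000) = 0.2042 m
human over T_r+T_s: 1.8000·(0.2500+0.5833) = 1.5000 m
residual clearance needed = 0.0400+0.0250+0.0300 = 0.0950 m
S_min ≈ 0.1750+0.2042+1.5000+0.0950  ⇒  S_min = 2369/1200 m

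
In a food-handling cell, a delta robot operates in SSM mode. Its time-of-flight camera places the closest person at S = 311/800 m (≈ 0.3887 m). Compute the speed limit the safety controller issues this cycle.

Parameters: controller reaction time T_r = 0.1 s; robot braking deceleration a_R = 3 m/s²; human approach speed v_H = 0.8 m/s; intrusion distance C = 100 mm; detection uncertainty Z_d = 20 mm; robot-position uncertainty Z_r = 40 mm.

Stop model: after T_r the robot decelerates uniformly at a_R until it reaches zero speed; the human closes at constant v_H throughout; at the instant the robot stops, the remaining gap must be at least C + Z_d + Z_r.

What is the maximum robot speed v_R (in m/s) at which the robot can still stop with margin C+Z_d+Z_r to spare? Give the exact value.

quadratic (1/6)·v² + (11/30)·v + (-119/800) = 0
  disc = (11/30)² − 4·(1/6)·(-119/800) = 841/3600 ; √disc = 29/60
  v_R = (−(11/30) + 29/60) / (2·(1/6)) = 7/20 m/s
check:
stop time T_s = (7/20)/3 = 0.1167 s
robot in T_r: 0.3500·0.1000 = 0.0350 m
robot covers 0.3500·0.1167 − ½·3.0000·0.1167² = 0.0204 m while stopping
human over T_r+T_s: 0.8000·(0.1000+0.1167) = 0.1733 m
residual clearance needed = 0.1000+0.0200+0.0400 = 0.1600 m
sum ≈ 0.0350+0.0204+0.1733+0.1600 ≈ 0.3887 m = S ✓

v_R_max = 7/20 m/s = 0.3500 m/s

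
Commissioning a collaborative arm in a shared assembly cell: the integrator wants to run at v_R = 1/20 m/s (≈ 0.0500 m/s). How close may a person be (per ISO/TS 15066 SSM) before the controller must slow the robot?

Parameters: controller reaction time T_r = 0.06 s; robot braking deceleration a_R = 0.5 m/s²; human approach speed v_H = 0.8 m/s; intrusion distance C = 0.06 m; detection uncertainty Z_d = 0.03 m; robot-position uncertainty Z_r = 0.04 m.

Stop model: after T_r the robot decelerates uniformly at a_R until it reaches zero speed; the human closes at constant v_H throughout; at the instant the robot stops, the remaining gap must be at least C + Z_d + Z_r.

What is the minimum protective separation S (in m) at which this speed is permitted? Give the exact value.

stop time T_s = (1/20)/(1/2) = 0.1000 s
reaction-phase robot travel = 0.0500·0.0600 = 0.0030 m
robot under decel: 0.0500²/(2·0.5000) = 0.0025 m
person approaches 0.8000·(0.0600+0.1000) = 0.1280 m
margins: 0.0600+0.0300+0.0400 = 0.1300 m
S_min ≈ 0.0030+0.0025+0.1280+0.1300  ⇒  S_min = 527/2000 m

S_min = 527/2000 m = 0.2635 m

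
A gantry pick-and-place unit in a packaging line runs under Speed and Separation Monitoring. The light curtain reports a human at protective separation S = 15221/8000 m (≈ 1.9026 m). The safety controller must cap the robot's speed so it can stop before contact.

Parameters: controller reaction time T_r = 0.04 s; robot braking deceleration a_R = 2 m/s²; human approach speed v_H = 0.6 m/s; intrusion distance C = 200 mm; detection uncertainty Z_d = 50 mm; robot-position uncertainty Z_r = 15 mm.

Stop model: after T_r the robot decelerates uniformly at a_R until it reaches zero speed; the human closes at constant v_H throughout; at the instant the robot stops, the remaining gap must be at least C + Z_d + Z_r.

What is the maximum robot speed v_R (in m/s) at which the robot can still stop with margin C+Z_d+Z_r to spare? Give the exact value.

at the boundary: (1/4)·v² + (17/50)·v + (-12909/8000) = 0
  disc = (17/50)² − 4·(1/4)·(-12909/8000) = 69169/40000 ; √disc = 263/200
  v_R = (−(17/50) + 263/200) / (2·(1/4)) = 39/20 m/s
check:
stop time T_s = (39/20)/2 = 0.9750 s
robot covers v_R·T_r = 1.9500·0.0400 = 0.0780 m before braking
robot covers 1.9500·0.9750 − ½·2.0000·0.9750² = 0.9506 m while stopping
human over T_r+T_s: 0.6000·(0.0400+0.9750) = 0.6090 m
C+Z_d+Z_r = 0.2000+0.0500+0.0150 = 0.2650 m
sum ≈ 0.0780+0.9506+0.6090+0.2650 ≈ 1.9026 m = S ✓

v_R_max = 39/20 m/s = 1.9500 m/s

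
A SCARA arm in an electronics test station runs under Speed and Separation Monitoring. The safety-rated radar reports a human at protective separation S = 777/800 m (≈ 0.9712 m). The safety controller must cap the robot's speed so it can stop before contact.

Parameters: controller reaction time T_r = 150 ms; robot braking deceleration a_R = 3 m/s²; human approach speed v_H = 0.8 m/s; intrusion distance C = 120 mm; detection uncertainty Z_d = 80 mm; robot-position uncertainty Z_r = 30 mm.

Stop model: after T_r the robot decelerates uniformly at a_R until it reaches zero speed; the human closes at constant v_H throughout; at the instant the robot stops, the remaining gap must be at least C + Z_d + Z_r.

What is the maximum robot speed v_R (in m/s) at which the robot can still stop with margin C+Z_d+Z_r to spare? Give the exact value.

v_R_max = 21/20 m/s = 1.0500 m/s

collect terms ⇒ (1/6)·v_R² + (5/12)·v_R + (-497/800) = 0
  disc = (5/12)² − 4·(1/6)·(-497/800) = 529/900 ; √disc = 23/30
  v_R = (−(5/12) + 23/30) / (2·(1/6)) = 21/20 m/s
check:
braking lasts T_s = (21/20)/3 = 0.3500 s
reaction-phase robot travel = 1.0500·0.1500 = 0.1575 m
braking distance = 1.0500²/(2·3.0000) = 0.1837 m
human over T_r+T_s: 0.8000·(0.1500+0.3500) = 0.4000 m
C+Z_d+Z_r = 0.1200+0.0800+0.0300 = 0.2300 m
sum ≈ 0.1575+0.1837+0.4000+0.2300 ≈ 0.9712 m = S ✓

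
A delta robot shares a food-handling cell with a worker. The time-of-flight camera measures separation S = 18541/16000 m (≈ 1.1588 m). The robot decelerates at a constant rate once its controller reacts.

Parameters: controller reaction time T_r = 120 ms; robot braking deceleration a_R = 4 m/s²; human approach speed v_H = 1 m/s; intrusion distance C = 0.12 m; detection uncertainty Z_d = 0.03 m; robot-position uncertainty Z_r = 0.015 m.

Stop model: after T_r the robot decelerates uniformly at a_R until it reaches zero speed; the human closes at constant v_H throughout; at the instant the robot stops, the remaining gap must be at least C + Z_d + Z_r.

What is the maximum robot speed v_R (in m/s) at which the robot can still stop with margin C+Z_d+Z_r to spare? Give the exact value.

at the boundary: (1/8)·v² + (37/100)·v + (-13981/16000) = 0
  disc = (37/100)² − 4·(1/8)·(-13981/16000) = 91809/160000 ; √disc = 303/400
  v_R = (−(37/100) + 303/400) / (2·(1/8)) = 31/20 m/s
check:
braking lasts T_s = (31/20)/4 = 0.3875 s
robot in T_r: 1.5500·0.1200 = 0.1860 m
robot covers 1.5500·0.3875 − ½·4.0000·0.3875² = 0.3003 m while stopping
human over T_r+T_s: 1.0000·(0.1200+0.3875) = 0.5075 m
C+Z_d+Z_r = 0.1200+0.0300+0.0150 = 0.1650 m
sum ≈ 0.1860+0.3003+0.5075+0.1650 ≈ 1.1588 m = S ✓

v_R_max = 31/20 m/s = 1.5500 m/s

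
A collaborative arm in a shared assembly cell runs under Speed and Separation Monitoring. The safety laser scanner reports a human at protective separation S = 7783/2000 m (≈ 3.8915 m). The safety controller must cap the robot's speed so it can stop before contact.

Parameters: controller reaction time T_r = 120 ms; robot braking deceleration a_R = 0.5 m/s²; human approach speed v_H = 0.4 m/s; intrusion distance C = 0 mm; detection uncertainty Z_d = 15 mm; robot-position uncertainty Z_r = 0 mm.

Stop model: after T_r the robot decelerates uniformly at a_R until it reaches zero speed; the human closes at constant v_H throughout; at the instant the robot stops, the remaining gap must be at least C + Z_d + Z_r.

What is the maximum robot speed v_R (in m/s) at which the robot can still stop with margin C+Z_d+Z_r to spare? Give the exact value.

v_R_max = 31/20 m/s = 1.5500 m/s

quadratic (1)·v² + (23/25)·v + (-7657/2000) = 0
  disc = (23/25)² − 4·(1)·(-7657/2000) = 40401/2500 ; √disc = 201/50
  v_R = (−(23/25) + 201/50) / (2·(1)) = 31/20 m/s
check:
T_s = v_R/a_R = (31/20)/(1/2) = 3.1000 s
robot covers v_R·T_r = 1.5500·0.1200 = 0.1860 m before braking
robot covers 1.5500·3.1000 − ½·0.5000·3.1000² = 2.4025 m while stopping
human over T_r+T_s: 0.4000·(0.1200+3.1000) = 1.2880 m
C+Z_d+Z_r = 0.0000+0.0150+0.0000 = 0.0150 m
sum ≈ 0.1860+2.4025+1.2880+0.0150 ≈ 3.8915 m = S ✓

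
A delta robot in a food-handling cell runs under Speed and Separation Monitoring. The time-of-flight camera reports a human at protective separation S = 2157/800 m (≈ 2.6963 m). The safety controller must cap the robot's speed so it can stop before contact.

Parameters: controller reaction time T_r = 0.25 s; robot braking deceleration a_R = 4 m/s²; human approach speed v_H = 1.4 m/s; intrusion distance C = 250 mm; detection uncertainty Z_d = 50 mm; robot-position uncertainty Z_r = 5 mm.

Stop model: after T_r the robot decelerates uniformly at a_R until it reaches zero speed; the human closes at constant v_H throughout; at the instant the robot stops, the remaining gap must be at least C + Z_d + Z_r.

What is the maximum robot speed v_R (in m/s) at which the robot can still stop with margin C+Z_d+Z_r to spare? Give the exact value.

v_R_max = 23/10 m/s = 2.3000 m/s

quadratic (1/8)·v² + (3/5)·v + (-1633/800) = 0
  disc = (3/5)² − 4·(1/8)·(-1633/800) = 2209/1600 ; √disc = 47/40
  v_R = (−(3/5) + 47/40) / (2·(1/8)) = 23/10 m/s
check:
T_s = v_R/a_R = (23/10)/4 = 0.5750 s
robot covers v_R·T_r = 2.3000·0.2500 = 0.5750 m before braking
robot covers 2.3000·0.5750 − ½·4.0000·0.5750² = 0.6613 m while stopping
human over T_r+T_s: 1.4000·(0.2500+0.5750) = 1.1550 m
residual clearance needed = 0.2500+0.0500+0.0050 = 0.3050 m
sum ≈ 0.5750+0.6613+1.1550+0.3050 ≈ 2.6963 m = S ✓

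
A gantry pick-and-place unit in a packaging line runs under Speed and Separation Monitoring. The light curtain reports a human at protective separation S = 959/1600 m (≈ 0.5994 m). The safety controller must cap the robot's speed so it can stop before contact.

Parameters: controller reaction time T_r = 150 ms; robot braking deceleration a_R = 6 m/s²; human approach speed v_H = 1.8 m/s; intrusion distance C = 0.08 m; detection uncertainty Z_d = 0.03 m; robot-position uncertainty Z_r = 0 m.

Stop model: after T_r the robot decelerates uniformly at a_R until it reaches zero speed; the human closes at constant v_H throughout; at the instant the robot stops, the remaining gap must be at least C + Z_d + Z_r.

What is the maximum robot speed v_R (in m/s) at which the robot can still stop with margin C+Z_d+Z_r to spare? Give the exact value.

collect terms ⇒ (1/12)·v_R² + (9/20)·v_R + (-351/1600) = 0
  disc = (9/20)² − 4·(1/12)·(-351/1600) = 441/1600 ; √disc = 21/40
  v_R = (−(9/20) + 21/40) / (2·(1/12)) = 9/20 m/s
check:
T_s = v_R/a_R = (9/20)/6 = 0.0750 s
robot in T_r: 0.4500·0.1500 = 0.0675 m
braking distance = 0.4500²/(2·6.0000) = 0.0169 m
human over T_r+T_s: 1.8000·(0.1500+0.0750) = 0.4050 m
margins: 0.0800+0.0300+0.0000 = 0.1100 m
sum ≈ 0.0675+0.0169+0.4050+0.1100 ≈ 0.5994 m = S ✓

v_R_max = 9/20 m/s = 0.4500 m/s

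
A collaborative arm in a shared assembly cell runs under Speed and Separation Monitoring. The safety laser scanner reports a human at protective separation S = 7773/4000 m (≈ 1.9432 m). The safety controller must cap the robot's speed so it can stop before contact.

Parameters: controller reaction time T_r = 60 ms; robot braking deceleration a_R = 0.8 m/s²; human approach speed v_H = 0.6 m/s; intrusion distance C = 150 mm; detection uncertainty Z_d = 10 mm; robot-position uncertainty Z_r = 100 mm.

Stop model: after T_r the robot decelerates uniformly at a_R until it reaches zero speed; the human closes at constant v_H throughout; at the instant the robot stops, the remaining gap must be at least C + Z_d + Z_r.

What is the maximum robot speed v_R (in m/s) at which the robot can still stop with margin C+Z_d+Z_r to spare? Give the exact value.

v_R_max = 11/10 m/s = 1.1000 m/s

quadratic (5/8)·v² + (81/100)·v + (-6589/4000) = 0
  disc = (81/100)² − 4·(5/8)·(-6589/4000) = 190969/40000 ; √disc = 437/200
  v_R = (−(81/100) + 437/200) / (2·(5/8)) = 11/10 m/s
check:
T_s = v_R/a_R = (11/10)/(4/5) = 1.3750 s
reaction-phase robot travel = 1.1000·0.0600 = 0.0660 m
robot under decel: 1.1000²/(2·0.8000) = 0.7562 m
human closes 0.6000·1.4350 = 0.8610 m
C+Z_d+Z_r = 0.1500+0.0100+0.1000 = 0.2600 m
sum ≈ 0.0660+0.7562+0.8610+0.2600 ≈ 1.9432 m = S ✓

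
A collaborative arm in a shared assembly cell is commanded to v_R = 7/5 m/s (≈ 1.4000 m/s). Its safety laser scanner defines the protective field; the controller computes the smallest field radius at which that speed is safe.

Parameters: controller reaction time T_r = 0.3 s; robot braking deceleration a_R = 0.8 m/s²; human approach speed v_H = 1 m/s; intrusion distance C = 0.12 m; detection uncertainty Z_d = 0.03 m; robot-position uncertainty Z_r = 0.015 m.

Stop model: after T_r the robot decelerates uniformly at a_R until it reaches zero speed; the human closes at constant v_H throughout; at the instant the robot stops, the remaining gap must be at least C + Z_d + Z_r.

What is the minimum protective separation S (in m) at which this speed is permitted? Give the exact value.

S_min = 193/50 m = 3.8600 m

stop time T_s = (7/5)/(4/5) = 1.7500 s
robot covers v_R·T_r = 1.4000·0.3000 = 0.4200 m before braking
robot under decel: 1.4000²/(2·0.8000) = 1.2250 m
person approaches 1.0000·(0.3000+1.7500) = 2.0500 m
margins: 0.1200+0.0300+0.0150 = 0.1650 m
S_min ≈ 0.4200+1.2250+2.0500+0.1650  ⇒  S_min = 193/50 m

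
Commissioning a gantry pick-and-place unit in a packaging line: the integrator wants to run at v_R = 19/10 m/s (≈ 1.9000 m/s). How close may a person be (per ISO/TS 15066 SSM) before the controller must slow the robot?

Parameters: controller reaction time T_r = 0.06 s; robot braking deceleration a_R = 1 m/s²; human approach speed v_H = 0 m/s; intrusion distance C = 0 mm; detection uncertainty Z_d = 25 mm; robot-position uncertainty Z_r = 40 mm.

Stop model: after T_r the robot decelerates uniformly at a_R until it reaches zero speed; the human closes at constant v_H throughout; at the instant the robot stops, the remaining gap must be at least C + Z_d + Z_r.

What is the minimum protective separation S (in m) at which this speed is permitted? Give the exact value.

braking lasts T_s = (19/10)/1 = 1.9000 s
robot in T_r: 1.9000·0.0600 = 0.1140 m
robot under decel: 1.9000²/(2·1.0000) = 1.8050 m
human over T_r+T_s: 0.0000·(0.0600+1.9000) = 0.0000 m
residual clearance needed = 0.0000+0.0250+0.0400 = 0.0650 m
S_min ≈ 0.1140+1.8050+0.0000+0.0650  ⇒  S_min = 248/125 m

S_min = 248/125 m = 1.9840 m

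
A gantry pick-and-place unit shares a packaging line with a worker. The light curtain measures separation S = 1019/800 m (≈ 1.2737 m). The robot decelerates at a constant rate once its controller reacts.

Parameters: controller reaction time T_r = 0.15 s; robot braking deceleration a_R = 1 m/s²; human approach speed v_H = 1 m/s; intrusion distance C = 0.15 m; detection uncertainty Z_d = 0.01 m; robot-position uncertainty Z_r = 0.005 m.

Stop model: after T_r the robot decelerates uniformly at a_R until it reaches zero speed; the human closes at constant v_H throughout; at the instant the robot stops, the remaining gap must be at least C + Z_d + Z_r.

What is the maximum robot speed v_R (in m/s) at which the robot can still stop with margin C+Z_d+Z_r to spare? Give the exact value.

v_R_max = 13/20 m/s = 0.6500 m/s

quadratic (1/2)·v² + (23/20)·v + (-767/800) = 0
  disc = (23/20)² − 4·(1/2)·(-767/800) = 81/25 ; √disc = 9/5
  v_R = (−(23/20) + 9/5) / (2·(1/2)) = 13/20 m/s
check:
T_s = v_R/a_R = (13/20)/1 = 0.6500 s
robot in T_r: 0.6500·0.1500 = 0.0975 m
robot covers 0.6500·0.6500 − ½·1.0000·0.6500² = 0.2112 m while stopping
person approaches 1.0000·(0.1500+0.6500) = 0.8000 m
C+Z_d+Z_r = 0.1500+0.0100+0.0050 = 0.1650 m
sum ≈ 0.0975+0.2112+0.8000+0.1650 ≈ 1.2737 m = S ✓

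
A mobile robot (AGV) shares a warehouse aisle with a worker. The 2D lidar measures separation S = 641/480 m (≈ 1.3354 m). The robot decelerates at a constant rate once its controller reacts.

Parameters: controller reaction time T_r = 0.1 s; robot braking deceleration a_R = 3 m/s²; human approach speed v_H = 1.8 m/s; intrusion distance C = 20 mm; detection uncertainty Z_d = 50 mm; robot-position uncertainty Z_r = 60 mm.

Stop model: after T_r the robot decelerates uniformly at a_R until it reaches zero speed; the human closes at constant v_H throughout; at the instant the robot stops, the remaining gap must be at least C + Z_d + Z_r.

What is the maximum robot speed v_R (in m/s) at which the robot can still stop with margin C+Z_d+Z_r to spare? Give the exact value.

collect terms ⇒ (1/6)·v_R² + (7/10)·v_R + (-2461/2400) = 0
  disc = (7/10)² − 4·(1/6)·(-2461/2400) = 169/144 ; √disc = 13/12
  v_R = (−(7/10) + 13/12) / (2·(1/6)) = 23/20 m/s
check:
T_s = v_R/a_R = (23/20)/3 = 0.3833 s
robot in T_r: 1.1500·0.1000 = 0.1150 m
robot under decel: 1.1500²/(2·3.0000) = 0.2204 m
human closes 1.8000·0.4833 = 0.8700 m
residual clearance needed = 0.0200+0.0500+0.0600 = 0.1300 m
sum ≈ 0.1150+0.2204+0.8700+0.1300 ≈ 1.3354 m = S ✓

v_R_max = 23/20 m/s = 1.1500 m/s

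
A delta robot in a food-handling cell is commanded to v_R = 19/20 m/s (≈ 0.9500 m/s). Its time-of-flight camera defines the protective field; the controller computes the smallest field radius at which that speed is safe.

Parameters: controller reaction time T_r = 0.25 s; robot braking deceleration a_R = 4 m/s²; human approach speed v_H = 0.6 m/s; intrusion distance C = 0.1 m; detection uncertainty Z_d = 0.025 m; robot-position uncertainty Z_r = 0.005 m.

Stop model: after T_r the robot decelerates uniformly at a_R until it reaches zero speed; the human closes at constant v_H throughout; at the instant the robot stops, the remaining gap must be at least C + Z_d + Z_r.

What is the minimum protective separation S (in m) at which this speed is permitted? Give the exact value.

S_min = 2473/3200 m = 0.7728 m

T_s = v_R/a_R = (19/20)/4 = 0.2375 s
robot covers v_R·T_r = 0.9500·0.2500 = 0.2375 m before braking
robot under decel: 0.9500²/(2·4.0000) = 0.1128 m
human over T_r+T_s: 0.6000·(0.2500+0.2375) = 0.2925 m
margins: 0.1000+0.0250+0.0050 = 0.1300 m
S_min ≈ 0.2375+0.1128+0.2925+0.1300  ⇒  S_min = 2473/3200 m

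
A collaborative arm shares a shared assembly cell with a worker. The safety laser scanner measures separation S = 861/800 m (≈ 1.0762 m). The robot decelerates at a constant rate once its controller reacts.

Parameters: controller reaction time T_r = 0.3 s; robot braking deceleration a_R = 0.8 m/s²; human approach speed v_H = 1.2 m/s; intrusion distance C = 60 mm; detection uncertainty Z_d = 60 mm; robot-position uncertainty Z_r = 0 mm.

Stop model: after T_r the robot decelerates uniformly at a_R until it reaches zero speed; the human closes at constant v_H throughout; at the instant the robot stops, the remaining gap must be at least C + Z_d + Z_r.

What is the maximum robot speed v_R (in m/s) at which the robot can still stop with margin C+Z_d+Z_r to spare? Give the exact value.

at the boundary: (5/8)·v² + (9/5)·v + (-477/800) = 0
  disc = (9/5)² − 4·(5/8)·(-477/800) = 7569/1600 ; √disc = 87/40
  v_R = (−(9/5) + 87/40) / (2·(5/8)) = 3/10 m/s
check:
braking lasts T_s = (3/10)/(4/5) = 0.3750 s
reaction-phase robot travel = 0.3000·0.3000 = 0.0900 m
braking distance = 0.3000²/(2·0.8000) = 0.0563 m
person approaches 1.2000·(0.3000+0.3750) = 0.8100 m
margins: 0.0600+0.0600+0.0000 = 0.1200 m
sum ≈ 0.0900+0.0563+0.8100+0.1200 ≈ 1.0762 m = S ✓

v_R_max = 3/10 m/s = 0.3000 m/s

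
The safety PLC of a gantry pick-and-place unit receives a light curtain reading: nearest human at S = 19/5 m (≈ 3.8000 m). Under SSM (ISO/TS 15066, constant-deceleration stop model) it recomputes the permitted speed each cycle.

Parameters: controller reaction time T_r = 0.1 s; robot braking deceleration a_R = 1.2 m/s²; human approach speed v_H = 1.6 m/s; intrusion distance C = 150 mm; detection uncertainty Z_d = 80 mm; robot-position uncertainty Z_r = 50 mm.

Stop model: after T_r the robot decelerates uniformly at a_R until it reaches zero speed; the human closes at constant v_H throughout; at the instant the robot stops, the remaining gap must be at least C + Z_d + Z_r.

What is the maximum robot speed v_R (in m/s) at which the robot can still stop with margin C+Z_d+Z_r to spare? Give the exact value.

at the boundary: (5/12)·v² + (43/30)·v + (-84/25) = 0
  disc = (43/30)² − 4·(5/12)·(-84/25) = 6889/900 ; √disc = 83/30
  v_R = (−(43/30) + 83/30) / (2·(5/12)) = 8/5 m/s
check:
braking lasts T_s = (8/5)/(6/5) = 1.3333 s
robot in T_r: 1.6000·0.1000 = 0.1600 m
braking distance = 1.6000²/(2·1.2000) = 1.0667 m
human over T_r+T_s: 1.6000·(0.1000+1.3333) = 2.2933 m
C+Z_d+Z_r = 0.1500+0.0800+0.0500 = 0.2800 m
sum ≈ 0.1600+1.0667+2.2933+0.2800 ≈ 3.8000 m = S ✓

v_R_max = 8/5 m/s = 1.6000 m/s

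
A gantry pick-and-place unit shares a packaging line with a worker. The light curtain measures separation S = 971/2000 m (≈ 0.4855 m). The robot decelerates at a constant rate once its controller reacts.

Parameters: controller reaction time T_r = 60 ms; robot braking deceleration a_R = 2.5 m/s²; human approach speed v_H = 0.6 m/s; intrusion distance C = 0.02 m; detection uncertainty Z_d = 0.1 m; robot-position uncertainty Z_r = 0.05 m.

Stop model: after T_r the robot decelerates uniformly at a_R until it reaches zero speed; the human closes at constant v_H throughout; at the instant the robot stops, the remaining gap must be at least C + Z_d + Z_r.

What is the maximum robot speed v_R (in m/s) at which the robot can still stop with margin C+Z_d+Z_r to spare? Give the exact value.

at the boundary: (1/5)·v² + (3/10)·v + (-559/2000) = 0
  disc = (3/10)² − 4·(1/5)·(-559/2000) = 196/625 ; √disc = 14/25
  v_R = (−(3/10) + 14/25) / (2·(1/5)) = 13/20 m/s
check:
stop time T_s = (13/20)/(5/2) = 0.2600 s
robot in T_r: 0.6500·0.0600 = 0.0390 m
robot under decel: 0.6500²/(2·2.5000) = 0.0845 m
human over T_r+T_s: 0.6000·(0.0600+0.2600) = 0.1920 m
margins: 0.0200+0.1000+0.0500 = 0.1700 m
sum ≈ 0.0390+0.0845+0.1920+0.1700 ≈ 0.4855 m = S ✓

v_R_max = 13/20 m/s = 0.6500 m/s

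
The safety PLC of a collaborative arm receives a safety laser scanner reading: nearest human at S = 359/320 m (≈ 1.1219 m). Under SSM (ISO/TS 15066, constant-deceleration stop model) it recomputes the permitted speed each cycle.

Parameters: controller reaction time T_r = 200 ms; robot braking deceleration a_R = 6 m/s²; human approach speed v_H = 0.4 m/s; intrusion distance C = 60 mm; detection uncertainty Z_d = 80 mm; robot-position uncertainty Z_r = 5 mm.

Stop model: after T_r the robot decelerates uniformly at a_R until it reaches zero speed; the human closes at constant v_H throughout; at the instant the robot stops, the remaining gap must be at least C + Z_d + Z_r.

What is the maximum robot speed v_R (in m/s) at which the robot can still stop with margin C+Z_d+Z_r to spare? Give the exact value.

at the boundary: (1/12)·v² + (4/15)·v + (-287/320) = 0
  disc = (4/15)² − 4·(1/12)·(-287/320) = 5329/14400 ; √disc = 73/120
  v_R = (−(4/15) + 73/120) / (2·(1/12)) = 41/20 m/s
check:
T_s = v_R/a_R = (41/20)/6 = 0.3417 s
reaction-phase robot travel = 2.0500·0.2000 = 0.4100 m
robot covers 2.0500·0.3417 − ½·6.0000·0.3417² = 0.3502 m while stopping
person approaches 0.4000·(0.2000+0.3417) = 0.2167 m
C+Z_d+Z_r = 0.0600+0.0800+0.0050 = 0.1450 m
sum ≈ 0.4100+0.3502+0.2167+0.1450 ≈ 1.1219 m = S ✓

v_R_max = 41/20 m/s = 2.0500 m/s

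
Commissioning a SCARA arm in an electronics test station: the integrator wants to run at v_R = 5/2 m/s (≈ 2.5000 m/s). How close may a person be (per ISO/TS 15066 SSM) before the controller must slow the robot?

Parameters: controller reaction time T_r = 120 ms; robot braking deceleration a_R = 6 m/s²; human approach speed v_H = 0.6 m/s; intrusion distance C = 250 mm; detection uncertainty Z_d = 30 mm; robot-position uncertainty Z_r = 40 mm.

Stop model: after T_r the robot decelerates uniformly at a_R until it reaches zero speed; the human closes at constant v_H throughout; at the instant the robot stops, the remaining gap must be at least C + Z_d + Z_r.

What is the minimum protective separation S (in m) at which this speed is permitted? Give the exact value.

T_s = v_R/a_R = (5/2)/6 = 0.4167 s
robot covers v_R·T_r = 2.5000·0.1200 = 0.3000 m before braking
robot under decel: 2.5000²/(2·6.0000) = 0.5208 m
person approaches 0.6000·(0.1200+0.4167) = 0.3220 m
residual clearance needed = 0.2500+0.0300+0.0400 = 0.3200 m
S_min ≈ 0.3000+0.5208+0.3220+0.3200  ⇒  S_min = 8777/6000 m

S_min = 8777/6000 m = 1.4628 m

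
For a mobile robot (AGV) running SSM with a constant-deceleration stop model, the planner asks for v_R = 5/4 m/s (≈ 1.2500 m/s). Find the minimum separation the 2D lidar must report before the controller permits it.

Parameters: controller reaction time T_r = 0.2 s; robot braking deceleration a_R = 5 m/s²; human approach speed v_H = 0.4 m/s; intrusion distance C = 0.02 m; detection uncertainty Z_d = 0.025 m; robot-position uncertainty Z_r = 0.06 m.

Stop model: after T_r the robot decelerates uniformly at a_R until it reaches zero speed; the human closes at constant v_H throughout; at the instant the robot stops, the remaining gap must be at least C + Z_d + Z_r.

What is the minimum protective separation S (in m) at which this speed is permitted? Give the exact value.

T_s = v_R/a_R = (5/4)/5 = 0.2500 s
robot covers v_R·T_r = 1.2500·0.2000 = 0.2500 m before braking
robot covers 1.2500·0.2500 − ½·5.0000·0.2500² = 0.1562 m while stopping
human closes 0.4000·0.4500 = 0.1800 m
margins: 0.0200+0.0250+0.0600 = 0.1050 m
S_min ≈ 0.2500+0.1562+0.1800+0.1050  ⇒  S_min = 553/800 m

S_min = 553/800 m = 0.6913 m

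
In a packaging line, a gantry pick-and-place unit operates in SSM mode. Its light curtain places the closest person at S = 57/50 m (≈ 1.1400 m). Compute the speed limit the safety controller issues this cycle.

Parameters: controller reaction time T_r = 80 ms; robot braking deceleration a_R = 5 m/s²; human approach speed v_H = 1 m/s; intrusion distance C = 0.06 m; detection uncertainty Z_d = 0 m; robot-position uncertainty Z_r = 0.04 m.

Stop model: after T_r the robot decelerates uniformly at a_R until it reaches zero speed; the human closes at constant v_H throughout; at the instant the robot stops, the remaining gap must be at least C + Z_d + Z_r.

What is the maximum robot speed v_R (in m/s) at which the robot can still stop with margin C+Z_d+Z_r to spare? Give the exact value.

v_R_max = 2 m/s = 2.0000 m/s

quadratic (1/10)·v² + (7/25)·v + (-24/25) = 0
  disc = (7/25)² − 4·(1/10)·(-24/25) = 289/625 ; √disc = 17/25
  v_R = (−(7/25) + 17/25) / (2·(1/10)) = 2 m/s
check:
stop time T_s = 2/5 = 0.4000 s
reaction-phase robot travel = 2.0000·0.0800 = 0.1600 m
robot under decel: 2.0000²/(2·5.0000) = 0.4000 m
person approaches 1.0000·(0.0800+0.4000) = 0.4800 m
C+Z_d+Z_r = 0.0600+0.0000+0.0400 = 0.1000 m
sum ≈ 0.1600+0.4000+0.4800+0.1000 ≈ 1.1400 m = S ✓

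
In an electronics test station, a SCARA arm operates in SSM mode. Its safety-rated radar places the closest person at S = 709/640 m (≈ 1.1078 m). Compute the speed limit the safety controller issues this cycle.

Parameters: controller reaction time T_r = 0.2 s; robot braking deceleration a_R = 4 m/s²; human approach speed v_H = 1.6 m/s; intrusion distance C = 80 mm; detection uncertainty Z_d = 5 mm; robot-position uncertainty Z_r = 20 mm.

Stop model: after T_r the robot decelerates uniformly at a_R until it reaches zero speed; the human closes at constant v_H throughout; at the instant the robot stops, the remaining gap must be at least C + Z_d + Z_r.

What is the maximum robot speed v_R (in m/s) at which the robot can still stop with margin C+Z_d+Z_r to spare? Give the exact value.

v_R_max = 19/20 m/s = 0.9500 m/s

collect terms ⇒ (1/8)·v_R² + (3/5)·v_R + (-437/640) = 0
  disc = (3/5)² − 4·(1/8)·(-437/640) = 4489/6400 ; √disc = 67/80
  v_R = (−(3/5) + 67/80) / (2·(1/8)) = 19/20 m/s
check:
braking lasts T_s = (19/20)/4 = 0.2375 s
robot in T_r: 0.9500·0.2000 = 0.1900 m
braking distance = 0.9500²/(2·4.0000) = 0.1128 m
human over T_r+T_s: 1.6000·(0.2000+0.2375) = 0.7000 m
residual clearance needed = 0.0800+0.0050+0.0200 = 0.1050 m
sum ≈ 0.1900+0.1128+0.7000+0.1050 ≈ 1.1078 m = S ✓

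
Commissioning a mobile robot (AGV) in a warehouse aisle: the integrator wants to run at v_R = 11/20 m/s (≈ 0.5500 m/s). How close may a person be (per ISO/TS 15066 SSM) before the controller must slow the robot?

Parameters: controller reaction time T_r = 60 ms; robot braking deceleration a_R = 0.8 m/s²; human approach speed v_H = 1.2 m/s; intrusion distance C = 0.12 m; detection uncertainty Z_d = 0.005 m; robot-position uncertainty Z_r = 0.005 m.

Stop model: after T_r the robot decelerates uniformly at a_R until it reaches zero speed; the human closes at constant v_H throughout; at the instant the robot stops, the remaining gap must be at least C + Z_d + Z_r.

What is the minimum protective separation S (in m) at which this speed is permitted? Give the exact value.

braking lasts T_s = (11/20)/(4/5) = 0.6875 s
reaction-phase robot travel = 0.5500·0.0600 = 0.0330 m
braking distance = 0.5500²/(2·0.8000) = 0.1891 m
person approaches 1.2000·(0.0600+0.6875) = 0.8970 m
residual clearance needed = 0.1200+0.0050+0.0050 = 0.1300 m
S_min ≈ 0.0330+0.1891+0.8970+0.1300  ⇒  S_min = 3997/3200 m

S_min = 3997/3200 m = 1.2491 m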